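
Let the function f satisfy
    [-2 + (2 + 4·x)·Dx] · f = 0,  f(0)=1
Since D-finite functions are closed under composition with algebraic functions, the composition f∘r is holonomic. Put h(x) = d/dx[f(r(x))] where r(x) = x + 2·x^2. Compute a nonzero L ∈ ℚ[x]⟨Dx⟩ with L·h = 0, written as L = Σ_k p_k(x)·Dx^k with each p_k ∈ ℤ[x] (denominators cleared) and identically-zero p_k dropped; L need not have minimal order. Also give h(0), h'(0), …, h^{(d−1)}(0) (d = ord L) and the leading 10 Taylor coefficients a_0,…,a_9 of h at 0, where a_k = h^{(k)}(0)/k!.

L = 3 + (-1 - 6·x - 12·x^2 - 16·x^3)·Dx  (order 1).
h: a_k = 1, 3, -9/2, 3/2, 75/8, -171/8, 147/16, 867/16, -17037/128, 7905/128, …
ICs: h(0) = 1.

f: a_k = 1, 1, -1/2, 1/2, -5/8, 7/8, -21/16, 33/16, -429/128, 715/128, …
h₀=f(r): pull back L_f along r ⇒ L₀.
h=h₀': d/dx-closure on L₀ ⇒ L.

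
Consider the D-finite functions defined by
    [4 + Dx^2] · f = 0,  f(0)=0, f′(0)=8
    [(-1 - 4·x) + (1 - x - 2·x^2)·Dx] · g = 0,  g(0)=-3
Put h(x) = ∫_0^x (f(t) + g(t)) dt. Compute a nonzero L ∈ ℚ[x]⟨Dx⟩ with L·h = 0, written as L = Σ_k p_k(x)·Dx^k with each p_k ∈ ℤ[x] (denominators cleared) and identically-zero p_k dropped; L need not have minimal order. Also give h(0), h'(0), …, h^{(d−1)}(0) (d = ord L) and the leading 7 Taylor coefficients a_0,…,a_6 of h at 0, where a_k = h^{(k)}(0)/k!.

f: a_k = 0, 8, 0, -16/3, 0, 16/15, 0, …
g: a_k = -3, -3, -9, -15, -33, -63, -129, …
h₀=f+g: left-lcm gives L₀, ord ≤ 3.
Integrate: L := L₀·Dx.
L = (-68 - 304·x - 200·x^2 - 320·x^3 - 160·x^4 - 128·x^5)·Dx + (20 - 12·x - 24·x^2 - 8·x^3 - 48·x^4 - 96·x^5 - 64·x^6)·Dx^2 + (-17 - 76·x - 50·x^2 - 80·x^3 - 40·x^4 - 32·x^5)·Dx^3 + (5 - 3·x - 6·x^2 - 2·x^3 - 12·x^4 - 24·x^5 - 16·x^6)·Dx^4  (order 4).
h: a_k = 0, -3, 5/2, -3, -61/12, -33/5, -929/90, …
ICs: h(0) = 0, h′(0) = -3, h′′(0) = 5, h′′′(0) = -18.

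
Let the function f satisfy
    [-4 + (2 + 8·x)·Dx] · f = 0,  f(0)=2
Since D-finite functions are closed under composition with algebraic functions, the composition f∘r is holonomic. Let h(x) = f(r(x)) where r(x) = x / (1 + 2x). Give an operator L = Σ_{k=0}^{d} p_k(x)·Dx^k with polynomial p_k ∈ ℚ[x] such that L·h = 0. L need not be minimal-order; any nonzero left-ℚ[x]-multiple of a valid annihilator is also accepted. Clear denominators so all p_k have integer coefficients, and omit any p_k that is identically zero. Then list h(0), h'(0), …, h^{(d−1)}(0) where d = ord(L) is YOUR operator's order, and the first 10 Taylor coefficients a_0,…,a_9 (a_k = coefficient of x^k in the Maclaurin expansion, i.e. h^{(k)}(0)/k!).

f: a_k = 2, 4, -4, 8, -20, 56, -168, 528, -1716, 5720, …
f∘r: x↦r, Dx↦Dx/r' in L_f ⇒ L₀.
L = -2 + (1 + 8·x + 12·x^2)·Dx  (order 1).
h: a_k = 2, 4, -12, 40, -148, 600, -2616, 12048, -57780, 285592, …
ICs: h(0) = 2.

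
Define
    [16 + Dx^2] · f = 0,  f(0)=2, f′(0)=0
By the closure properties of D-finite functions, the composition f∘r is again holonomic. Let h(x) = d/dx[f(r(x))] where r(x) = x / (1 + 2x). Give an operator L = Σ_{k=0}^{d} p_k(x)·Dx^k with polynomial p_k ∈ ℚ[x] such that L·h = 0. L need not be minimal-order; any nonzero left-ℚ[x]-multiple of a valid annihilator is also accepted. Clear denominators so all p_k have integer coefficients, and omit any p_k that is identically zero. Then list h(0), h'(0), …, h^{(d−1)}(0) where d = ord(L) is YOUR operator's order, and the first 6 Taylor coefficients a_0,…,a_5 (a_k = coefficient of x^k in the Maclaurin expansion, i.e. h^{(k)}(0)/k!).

f: a_k = 2, 0, -16, 0, 64/3, 0, …
L₀ from L_f via x↦r, Dx↦r'^{-1}Dx.
Derive L from L₀ (diff closure).
L = (40 + 96·x + 96·x^2) + (12 + 72·x + 144·x^2 + 96·x^3)·Dx + (1 + 8·x + 24·x^2 + 32·x^3 + 16·x^4)·Dx^2  (order 2).
h: a_k = 0, -32, 192, -2048/3, 5120/3, -39424/15, …
ICs: h(0) = 0, h′(0) = -32.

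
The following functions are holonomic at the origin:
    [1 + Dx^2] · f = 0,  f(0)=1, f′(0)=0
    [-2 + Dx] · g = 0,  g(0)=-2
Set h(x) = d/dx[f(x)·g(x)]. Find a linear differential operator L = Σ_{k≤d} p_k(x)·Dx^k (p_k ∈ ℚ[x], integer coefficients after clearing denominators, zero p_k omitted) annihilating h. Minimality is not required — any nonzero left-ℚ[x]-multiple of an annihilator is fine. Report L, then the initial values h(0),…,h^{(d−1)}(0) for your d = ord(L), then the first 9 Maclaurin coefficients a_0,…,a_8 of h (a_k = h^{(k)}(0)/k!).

f: a_k = 1, 0, -1/2, 0, 1/24, 0, -1/720, 0, 1/40320, …
g: a_k = -2, -4, -4, -8/3, -4/3, -8/15, -8/45, -16/315, -4/315, …
h₀=f·g: eliminate ⇒ L₀, order ≤ 2·1.
Differentiate: ansatz ord ≤ ord L₀ ⇒ L.
L = 5 - 4·Dx + Dx^2  (order 2).
h: a_k = -4, -6, -2, 7/3, 19/6, 39/20, 139/180, 527/2520, 359/10080, …
ICs: h(0) = -4, h′(0) = -6.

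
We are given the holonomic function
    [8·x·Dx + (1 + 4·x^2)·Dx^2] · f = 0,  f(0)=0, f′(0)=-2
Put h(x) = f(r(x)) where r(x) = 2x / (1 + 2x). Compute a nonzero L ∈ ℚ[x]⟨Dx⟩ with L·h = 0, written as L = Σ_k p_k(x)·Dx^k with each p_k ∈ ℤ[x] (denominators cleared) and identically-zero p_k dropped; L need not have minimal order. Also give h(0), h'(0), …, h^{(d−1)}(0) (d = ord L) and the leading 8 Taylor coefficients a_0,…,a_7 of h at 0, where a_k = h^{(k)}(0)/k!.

f: a_k = 0, -2, 0, 8/3, 0, -32/5, 0, 128/7, …
f∘r: x↦r, Dx↦Dx/r' in L_f ⇒ L₀.
L = (4 + 40·x)·Dx + (1 + 4·x + 20·x^2)·Dx^2  (order 2).
h: a_k = 0, -4, 8, 16/3, -96, 1216/5, 1408/3, -35584/7, …
ICs: h(0) = 0, h′(0) = -4.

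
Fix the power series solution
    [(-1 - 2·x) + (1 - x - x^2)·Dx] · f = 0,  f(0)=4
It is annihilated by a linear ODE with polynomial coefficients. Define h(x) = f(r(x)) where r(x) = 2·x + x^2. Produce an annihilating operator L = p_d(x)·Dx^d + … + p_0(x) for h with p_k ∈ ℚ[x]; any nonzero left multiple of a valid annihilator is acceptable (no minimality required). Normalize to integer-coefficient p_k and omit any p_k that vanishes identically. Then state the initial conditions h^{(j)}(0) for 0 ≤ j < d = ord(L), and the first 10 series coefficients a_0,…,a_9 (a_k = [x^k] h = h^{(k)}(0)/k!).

f: a_k = 4, 4, 8, 12, 20, 32, 52, 84, 136, 220, …
f∘r: x↦r, Dx↦Dx/r' in L_f ⇒ L₀.
L = (2 + 10·x + 12·x^2 + 4·x^3) + (-1 + 2·x + 5·x^2 + 4·x^3 + x^4)·Dx  (order 1).
h: a_k = 4, 8, 36, 128, 472, 1736, 6380, 23456, 86228, 316992, …
ICs: h(0) = 4.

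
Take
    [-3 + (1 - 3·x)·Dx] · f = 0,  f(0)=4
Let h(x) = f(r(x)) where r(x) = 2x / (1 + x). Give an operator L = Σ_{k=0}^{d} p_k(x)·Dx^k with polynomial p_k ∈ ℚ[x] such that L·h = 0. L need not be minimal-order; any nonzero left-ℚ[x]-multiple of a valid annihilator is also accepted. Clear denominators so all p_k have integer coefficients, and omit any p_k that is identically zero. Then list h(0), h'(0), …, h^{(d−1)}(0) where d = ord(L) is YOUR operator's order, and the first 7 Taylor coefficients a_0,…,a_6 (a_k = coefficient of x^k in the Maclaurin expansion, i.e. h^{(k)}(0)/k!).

L = 6 + (-1 + 4·x + 5·x^2)·Dx  (order 1).
h: a_k = 4, 24, 120, 600, 3000, 15000, 75000, …
ICs: h(0) = 4.

f: a_k = 4, 12, 36, 108, 324, 972, 2916, …
Change of var in L_f (x↦r) gives L₀.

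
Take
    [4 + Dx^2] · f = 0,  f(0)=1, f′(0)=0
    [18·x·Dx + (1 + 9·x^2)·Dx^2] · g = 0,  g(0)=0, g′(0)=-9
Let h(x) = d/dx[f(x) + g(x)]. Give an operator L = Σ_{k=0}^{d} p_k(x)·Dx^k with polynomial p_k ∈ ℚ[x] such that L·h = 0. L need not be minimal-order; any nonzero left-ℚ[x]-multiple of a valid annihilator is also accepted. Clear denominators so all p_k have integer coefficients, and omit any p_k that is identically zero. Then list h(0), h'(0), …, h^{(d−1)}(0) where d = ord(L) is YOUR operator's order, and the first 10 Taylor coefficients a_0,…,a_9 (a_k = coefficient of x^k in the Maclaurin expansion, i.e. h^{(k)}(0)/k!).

f: a_k = 1, 0, -2, 0, 2/3, 0, -4/45, 0, 2/315, 0, …
g: a_k = 0, -9, 0, 27, 0, -729/5, 0, 6561/7, 0, -6561, …
L₀ := lclm(L_f,L_g); ord L₀ ≤ 2+2.
Derive L from L₀ (diff closure).
L = (-3744·x + 37584·x^3 + 11664·x^5) + (-28 + 864·x^2 + 10692·x^4 + 5832·x^6)·Dx + (-936·x + 9396·x^3 + 2916·x^5)·Dx^2 + (-7 + 216·x^2 + 2673·x^4 + 1458·x^6)·Dx^3  (order 3).
h: a_k = -9, -4, 81, 8/3, -729, -8/15, 6561, 16/315, -59049, -8/2835, …
ICs: h(0) = -9, h′(0) = -4, h′′(0) = 162.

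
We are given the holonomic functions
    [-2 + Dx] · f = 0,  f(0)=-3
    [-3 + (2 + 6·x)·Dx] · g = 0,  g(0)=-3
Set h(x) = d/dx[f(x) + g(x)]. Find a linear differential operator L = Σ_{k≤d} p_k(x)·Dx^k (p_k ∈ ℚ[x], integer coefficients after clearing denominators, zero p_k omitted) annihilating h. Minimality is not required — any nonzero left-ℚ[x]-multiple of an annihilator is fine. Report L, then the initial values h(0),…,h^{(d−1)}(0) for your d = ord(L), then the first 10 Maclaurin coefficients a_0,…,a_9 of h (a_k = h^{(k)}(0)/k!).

L = (-78 - 72·x) + (11 - 96·x - 144·x^2)·Dx + (14 + 66·x + 72·x^2)·Dx^2  (order 2).
h: a_k = -21/2, -21/4, -435/16, 959/32, -26539/256, 684809/2560, -22750249/30720, 886555199/430080, -39898195219/6881280, 2034793538249/123863040, …
ICs: h(0) = -21/2, h′(0) = -21/4.

f: a_k = -3, -6, -6, -4, -2, -4/5, -4/15, -8/105, -2/105, -4/945, …
g: a_k = -3, -9/2, 27/8, -81/16, 1215/128, -5103/256, 45927/1024, -216513/2048, 8444007/32768, -42220035/65536, …
L₀ := lclm(L_f,L_g); ord L₀ ≤ 1+1.
Differentiate: ansatz ord ≤ ord L₀ ⇒ L.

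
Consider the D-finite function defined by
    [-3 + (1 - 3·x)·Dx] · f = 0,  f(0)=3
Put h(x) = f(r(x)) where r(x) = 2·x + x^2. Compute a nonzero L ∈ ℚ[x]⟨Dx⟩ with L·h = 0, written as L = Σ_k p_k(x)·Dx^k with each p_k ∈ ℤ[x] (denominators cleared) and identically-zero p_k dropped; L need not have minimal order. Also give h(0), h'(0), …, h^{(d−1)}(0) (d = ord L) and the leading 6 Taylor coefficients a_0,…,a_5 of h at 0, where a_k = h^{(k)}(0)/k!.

f: a_k = 3, 9, 27, 81, 243, 729, …
Change of var in L_f (x↦r) gives L₀.
L = (6 + 6·x) + (-1 + 6·x + 3·x^2)·Dx  (order 1).
h: a_k = 3, 18, 117, 756, 4887, 31590, …
ICs: h(0) = 3.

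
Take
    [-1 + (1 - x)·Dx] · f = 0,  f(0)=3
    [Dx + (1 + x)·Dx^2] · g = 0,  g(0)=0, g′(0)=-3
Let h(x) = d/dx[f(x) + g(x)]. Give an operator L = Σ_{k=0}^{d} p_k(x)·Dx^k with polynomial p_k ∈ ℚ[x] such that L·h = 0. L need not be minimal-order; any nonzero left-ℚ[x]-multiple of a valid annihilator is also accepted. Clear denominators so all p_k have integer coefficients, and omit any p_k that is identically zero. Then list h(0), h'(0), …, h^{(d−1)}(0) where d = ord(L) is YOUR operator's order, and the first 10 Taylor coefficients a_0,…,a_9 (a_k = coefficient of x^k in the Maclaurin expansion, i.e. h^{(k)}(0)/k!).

L = (10 + 2·x) + (4 + 16·x + 4·x^2)·Dx + (-3 - x + 3·x^2 + x^3)·Dx^2  (order 2).
h: a_k = 0, 9, 6, 15, 12, 21, 18, 27, 24, 33, …
ICs: h(0) = 0, h′(0) = 9.

f: a_k = 3, 3, 3, 3, 3, 3, 3, 3, 3, 3, …
g: a_k = 0, -3, 3/2, -1, 3/4, -3/5, 1/2, -3/7, 3/8, -1/3, …
f+g: L₀ = lclm(L_f,L_g), ord ≤ 1+2.
h=h₀': d/dx-closure on L₀ ⇒ L.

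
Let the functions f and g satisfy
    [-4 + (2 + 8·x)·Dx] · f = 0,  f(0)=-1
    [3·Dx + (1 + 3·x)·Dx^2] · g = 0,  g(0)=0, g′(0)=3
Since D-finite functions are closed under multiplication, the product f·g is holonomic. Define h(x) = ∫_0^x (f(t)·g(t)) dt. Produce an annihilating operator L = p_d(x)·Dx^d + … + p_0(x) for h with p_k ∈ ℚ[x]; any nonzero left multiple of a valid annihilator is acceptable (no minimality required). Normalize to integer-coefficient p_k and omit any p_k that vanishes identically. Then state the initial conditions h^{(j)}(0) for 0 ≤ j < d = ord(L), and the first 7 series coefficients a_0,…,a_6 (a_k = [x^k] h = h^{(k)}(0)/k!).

L = (6 + 12·x)·Dx + (-1 - 4·x)·Dx^2 + (1 + 11·x + 40·x^2 + 48·x^3)·Dx^3  (order 3).
h: a_k = 0, 0, -3/2, -1/2, 3/2, -15/4, 193/20, …
ICs: h(0) = 0, h′(0) = 0, h′′(0) = -3.

f: a_k = -1, -2, 2, -4, 10, -28, 84, …
g: a_k = 0, 3, -9/2, 9, -81/4, 243/5, -243/2, …
L₀ := L_f ⊗_s L_g (sym. prod.), ord ≤ 2.
Integrate: L := L₀·Dx.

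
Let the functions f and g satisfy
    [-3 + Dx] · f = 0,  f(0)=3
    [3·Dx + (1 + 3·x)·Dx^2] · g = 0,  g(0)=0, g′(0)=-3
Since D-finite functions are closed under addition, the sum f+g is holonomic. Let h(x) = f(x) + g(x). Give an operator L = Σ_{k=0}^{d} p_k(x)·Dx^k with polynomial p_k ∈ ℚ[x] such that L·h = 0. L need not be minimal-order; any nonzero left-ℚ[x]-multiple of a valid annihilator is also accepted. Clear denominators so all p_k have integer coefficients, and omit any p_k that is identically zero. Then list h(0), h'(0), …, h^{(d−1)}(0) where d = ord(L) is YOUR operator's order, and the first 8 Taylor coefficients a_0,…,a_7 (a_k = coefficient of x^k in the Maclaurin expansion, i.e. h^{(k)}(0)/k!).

f: a_k = 3, 9, 27/2, 27/2, 81/8, 243/40, 243/80, 729/560, …
g: a_k = 0, -3, 9/2, -9, 81/4, -243/5, 243/2, -2187/7, …
Sum ⇒ L₀ = lclm(L_f,L_g) in ℚ(x)⟨Dx⟩.
L = (-27 - 27·x)·Dx + (3 - 18·x - 27·x^2)·Dx^2 + (2 + 9·x + 9·x^2)·Dx^3  (order 3).
h: a_k = 3, 6, 18, 9/2, 243/8, -1701/40, 9963/80, -174231/560, …
ICs: h(0) = 3, h′(0) = 6, h′′(0) = 36.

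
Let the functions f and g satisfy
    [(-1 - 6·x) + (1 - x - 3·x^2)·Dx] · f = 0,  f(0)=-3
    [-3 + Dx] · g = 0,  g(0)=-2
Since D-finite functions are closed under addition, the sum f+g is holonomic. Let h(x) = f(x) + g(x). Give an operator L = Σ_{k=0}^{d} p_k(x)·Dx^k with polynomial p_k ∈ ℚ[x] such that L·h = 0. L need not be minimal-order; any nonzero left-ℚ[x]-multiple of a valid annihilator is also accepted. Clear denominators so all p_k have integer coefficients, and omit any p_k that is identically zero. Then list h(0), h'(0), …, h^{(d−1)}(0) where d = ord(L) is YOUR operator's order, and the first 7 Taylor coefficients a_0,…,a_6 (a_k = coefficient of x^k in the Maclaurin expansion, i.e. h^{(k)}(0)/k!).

f: a_k = -3, -3, -12, -21, -57, -120, -291, …
g: a_k = -2, -6, -9, -9, -27/4, -81/20, -81/40, …
f+g: L₀ = lclm(L_f,L_g), ord ≤ 1+1.
L = (-15 - 9·x - 243·x^2 - 162·x^3) + (-1 + 36·x + 99·x^2 - 54·x^3 - 81·x^4)·Dx + (2 - 11·x - 6·x^2 + 36·x^3 + 27·x^4)·Dx^2  (order 2).
h: a_k = -5, -9, -21, -30, -255/4, -2481/20, -11721/40, …
ICs: h(0) = -5, h′(0) = -9.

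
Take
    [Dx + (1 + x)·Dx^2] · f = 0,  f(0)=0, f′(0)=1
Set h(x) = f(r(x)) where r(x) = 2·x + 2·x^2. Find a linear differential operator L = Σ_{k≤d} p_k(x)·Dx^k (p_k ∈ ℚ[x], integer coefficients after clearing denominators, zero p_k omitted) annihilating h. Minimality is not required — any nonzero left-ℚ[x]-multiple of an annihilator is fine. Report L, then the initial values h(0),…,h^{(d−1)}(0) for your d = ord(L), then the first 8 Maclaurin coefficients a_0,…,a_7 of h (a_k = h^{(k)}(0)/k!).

L = (4·x + 4·x^2)·Dx + (1 + 4·x + 6·x^2 + 4·x^3)·Dx^2  (order 2).
h: a_k = 0, 2, 0, -4/3, 2, -8/5, 0, 16/7, …
ICs: h(0) = 0, h′(0) = 2.

f: a_k = 0, 1, -1/2, 1/3, -1/4, 1/5, -1/6, 1/7, …
Change of var in L_f (x↦r) gives L₀.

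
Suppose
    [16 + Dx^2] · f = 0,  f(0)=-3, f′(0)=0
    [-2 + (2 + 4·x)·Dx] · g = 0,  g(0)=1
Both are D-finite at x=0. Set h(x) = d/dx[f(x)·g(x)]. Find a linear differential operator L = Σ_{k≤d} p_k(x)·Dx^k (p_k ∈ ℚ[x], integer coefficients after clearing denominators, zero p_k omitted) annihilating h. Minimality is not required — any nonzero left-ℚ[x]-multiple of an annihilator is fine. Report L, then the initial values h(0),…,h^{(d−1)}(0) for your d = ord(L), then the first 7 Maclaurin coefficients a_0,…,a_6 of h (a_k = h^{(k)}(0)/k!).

L = (413 + 2688·x + 6784·x^2 + 8192·x^3 + 4096·x^4) + (-26 - 180·x - 384·x^2 - 256·x^3)·Dx + (19 + 140·x + 396·x^2 + 512·x^3 + 256·x^4)·Dx^2  (order 2).
h: a_k = -3, 51, 135/2, -337/2, -905/8, 5281/40, 26677/240, …
ICs: h(0) = -3, h′(0) = 51.

f: a_k = -3, 0, 24, 0, -32, 0, 256/15, …
g: a_k = 1, 1, -1/2, 1/2, -5/8, 7/8, -21/16, …
f·g: L₀ = L_f ⊗_s L_g, ord ≤ 2·1.
h₀' ⇒ L via d/dx closure of L₀.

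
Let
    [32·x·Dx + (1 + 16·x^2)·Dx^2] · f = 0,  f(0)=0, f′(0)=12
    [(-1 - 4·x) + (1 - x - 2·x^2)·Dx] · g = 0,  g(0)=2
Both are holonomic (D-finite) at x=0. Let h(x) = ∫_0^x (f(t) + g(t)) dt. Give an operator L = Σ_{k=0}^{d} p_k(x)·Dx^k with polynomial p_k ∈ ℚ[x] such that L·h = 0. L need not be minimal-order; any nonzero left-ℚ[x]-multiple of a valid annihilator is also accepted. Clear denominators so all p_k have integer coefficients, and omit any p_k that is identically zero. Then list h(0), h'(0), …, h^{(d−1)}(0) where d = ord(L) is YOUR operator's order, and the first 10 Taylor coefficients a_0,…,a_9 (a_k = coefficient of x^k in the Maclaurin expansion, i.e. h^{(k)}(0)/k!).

L = (96 - 384·x - 6912·x^2 - 15360·x^3 - 40704·x^4 - 12288·x^6)·Dx^2 + (-31 - 104·x + 392·x^2 - 736·x^3 - 14912·x^4 - 27904·x^5 - 3072·x^6 - 12288·x^7)·Dx^3 + (3 + 19·x + 128·x^2 + 152·x^3 + 1128·x^4 - 2496·x^5 - 2560·x^6 - 1024·x^7 - 2048·x^8)·Dx^4  (order 4).
h: a_k = 0, 2, 7, 2, -27/2, 22/5, 547/5, 86/7, -23981/28, 38, …
ICs: h(0) = 0, h′(0) = 2, h′′(0) = 14, h′′′(0) = 12.

f: a_k = 0, 12, 0, -64, 0, 3072/5, 0, -49152/7, 0, 262144/3, …
g: a_k = 2, 2, 6, 10, 22, 42, 86, 170, 342, 682, …
Sum ⇒ L₀ = lclm(L_f,L_g) in ℚ(x)⟨Dx⟩.
Integrate: L := L₀·Dx.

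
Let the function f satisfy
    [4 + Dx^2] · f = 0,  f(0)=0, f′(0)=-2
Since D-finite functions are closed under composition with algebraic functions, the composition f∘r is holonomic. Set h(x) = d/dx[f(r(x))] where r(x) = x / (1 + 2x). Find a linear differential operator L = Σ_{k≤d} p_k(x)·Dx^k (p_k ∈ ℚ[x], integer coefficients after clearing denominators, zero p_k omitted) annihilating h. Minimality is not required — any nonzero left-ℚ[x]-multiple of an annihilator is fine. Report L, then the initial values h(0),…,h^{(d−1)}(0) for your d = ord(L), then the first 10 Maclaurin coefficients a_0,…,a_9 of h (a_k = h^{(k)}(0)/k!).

L = (28 + 96·x + 96·x^2) + (12 + 72·x + 144·x^2 + 96·x^3)·Dx + (1 + 8·x + 24·x^2 + 32·x^3 + 16·x^4)·Dx^2  (order 2).
h: a_k = -2, 8, -20, 32, -4/3, -240, 55448/45, -203648/45, 896716/63, -2558960/63, …
ICs: h(0) = -2, h′(0) = 8.

f: a_k = 0, -2, 0, 4/3, 0, -4/15, 0, 8/315, 0, -4/2835, …
Change of var in L_f (x↦r) gives L₀.
h₀' ⇒ L via d/dx closure of L₀.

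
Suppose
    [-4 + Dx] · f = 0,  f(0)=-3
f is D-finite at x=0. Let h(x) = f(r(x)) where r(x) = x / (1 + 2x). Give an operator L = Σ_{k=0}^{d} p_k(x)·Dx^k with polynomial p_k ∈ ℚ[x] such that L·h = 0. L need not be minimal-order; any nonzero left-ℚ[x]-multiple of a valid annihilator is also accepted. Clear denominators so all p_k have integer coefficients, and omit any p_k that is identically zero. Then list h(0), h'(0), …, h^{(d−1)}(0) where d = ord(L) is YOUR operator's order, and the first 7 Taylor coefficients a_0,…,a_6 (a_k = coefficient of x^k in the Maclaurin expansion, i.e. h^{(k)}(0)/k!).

f: a_k = -3, -12, -24, -32, -32, -128/5, -256/15, …
L₀ from L_f via x↦r, Dx↦r'^{-1}Dx.
L = -4 + (1 + 4·x + 4·x^2)·Dx  (order 1).
h: a_k = -3, -12, 0, 16, -32, 192/5, -256/15, …
ICs: h(0) = -3.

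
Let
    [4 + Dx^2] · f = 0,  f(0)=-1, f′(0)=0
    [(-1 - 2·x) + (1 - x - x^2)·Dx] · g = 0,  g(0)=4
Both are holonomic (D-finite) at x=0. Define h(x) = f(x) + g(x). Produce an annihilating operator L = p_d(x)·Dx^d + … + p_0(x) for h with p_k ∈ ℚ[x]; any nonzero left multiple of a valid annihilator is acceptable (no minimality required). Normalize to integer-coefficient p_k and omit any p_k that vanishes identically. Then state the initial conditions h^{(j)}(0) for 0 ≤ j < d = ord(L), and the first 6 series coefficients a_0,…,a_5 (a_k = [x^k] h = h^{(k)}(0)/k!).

f: a_k = -1, 0, 2, 0, -2/3, 0, …
g: a_k = 4, 4, 8, 12, 20, 32, …
Weyl lclm of L_f,L_g ⇒ L₀ (ord ≤ 3).
L = (-44 - 96·x - 32·x^2 - 48·x^3 - 40·x^4 - 16·x^5) + (16 - 20·x - 8·x^2 + 16·x^3 - 12·x^4 - 24·x^5 - 8·x^6)·Dx + (-11 - 24·x - 8·x^2 - 12·x^3 - 10·x^4 - 4·x^5)·Dx^2 + (4 - 5·x - 2·x^2 + 4·x^3 - 3·x^4 - 6·x^5 - 2·x^6)·Dx^3  (order 3).
h: a_k = 3, 4, 10, 12, 58/3, 32, …
ICs: h(0) = 3, h′(0) = 4, h′′(0) = 20.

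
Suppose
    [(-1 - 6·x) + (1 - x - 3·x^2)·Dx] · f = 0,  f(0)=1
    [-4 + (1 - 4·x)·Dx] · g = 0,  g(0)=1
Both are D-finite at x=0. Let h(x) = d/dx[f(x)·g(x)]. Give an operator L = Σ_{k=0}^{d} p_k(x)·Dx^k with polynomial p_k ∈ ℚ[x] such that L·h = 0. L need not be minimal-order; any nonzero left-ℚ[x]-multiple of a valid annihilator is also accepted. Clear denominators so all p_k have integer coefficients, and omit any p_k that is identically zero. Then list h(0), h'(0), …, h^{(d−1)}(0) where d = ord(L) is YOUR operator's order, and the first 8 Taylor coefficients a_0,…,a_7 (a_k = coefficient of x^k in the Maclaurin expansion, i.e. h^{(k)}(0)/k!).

L = (48 - 102·x - 354·x^2 + 192·x^3 + 1728·x^4) + (-5 + 27·x + 21·x^2 - 238·x^3 + 60·x^4 + 432·x^5)·Dx  (order 1).
h: a_k = 5, 48, 309, 1724, 8820, 42918, 201803, 926592, …
ICs: h(0) = 5.

f: a_k = 1, 1, 4, 7, 19, 40, 97, 217, …
g: a_k = 1, 4, 16, 64, 256, 1024, 4096, 16384, …
Sym-product of L_f,L_g gives L₀ (≤ ord 1).
h₀' ⇒ L via d/dx closure of L₀.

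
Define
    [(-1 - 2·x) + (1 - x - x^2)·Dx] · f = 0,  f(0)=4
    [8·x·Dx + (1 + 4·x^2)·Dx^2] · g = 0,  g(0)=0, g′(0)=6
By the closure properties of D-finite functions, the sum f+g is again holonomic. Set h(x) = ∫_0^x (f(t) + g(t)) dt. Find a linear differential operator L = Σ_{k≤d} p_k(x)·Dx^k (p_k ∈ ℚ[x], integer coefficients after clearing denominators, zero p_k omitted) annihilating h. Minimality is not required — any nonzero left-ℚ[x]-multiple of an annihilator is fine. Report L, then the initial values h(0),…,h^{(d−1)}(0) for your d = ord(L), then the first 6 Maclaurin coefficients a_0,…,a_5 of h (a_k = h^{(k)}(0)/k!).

f: a_k = 4, 4, 8, 12, 20, 32, …
g: a_k = 0, 6, 0, -8, 0, 96/5, …
Weyl lclm of L_f,L_g ⇒ L₀ (ord ≤ 3).
Integrate: L := L₀·Dx.
L = (-16 + 64·x + 400·x^2 + 576·x^3 + 696·x^4 + 96·x^6)·Dx^2 + (13 + 24·x + 22·x^2 + 204·x^3 + 548·x^4 + 488·x^5 + 48·x^6 + 96·x^7)·Dx^3 + (-2 - 5·x - 14·x^2 + 2·x^3 - 13·x^4 + 92·x^5 + 48·x^6 + 16·x^7 + 16·x^8)·Dx^4  (order 4).
h: a_k = 0, 4, 5, 8/3, 1, 4, …
ICs: h(0) = 0, h′(0) = 4, h′′(0) = 10, h′′′(0) = 16.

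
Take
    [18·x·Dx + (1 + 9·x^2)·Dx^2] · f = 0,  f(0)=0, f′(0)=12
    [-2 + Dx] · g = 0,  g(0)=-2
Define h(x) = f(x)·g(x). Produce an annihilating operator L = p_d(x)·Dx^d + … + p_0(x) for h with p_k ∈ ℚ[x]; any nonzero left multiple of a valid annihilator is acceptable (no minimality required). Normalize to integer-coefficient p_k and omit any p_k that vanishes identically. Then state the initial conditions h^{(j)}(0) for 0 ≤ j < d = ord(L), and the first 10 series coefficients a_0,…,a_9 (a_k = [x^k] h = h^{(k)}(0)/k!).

f: a_k = 0, 12, 0, -36, 0, 972/5, 0, -8748/7, 0, 8748, …
g: a_k = -2, -4, -4, -8/3, -4/3, -8/15, -8/45, -16/315, -4/315, -8/2835, …
L₀ := L_f ⊗_s L_g (sym. prod.), ord ≤ 2.
L = (4 - 36·x + 36·x^2) + (-4 + 18·x - 36·x^2)·Dx + (1 + 9·x^2)·Dx^2  (order 2).
h: a_k = 0, -24, -48, 24, 112, -1304/5, -688, 185608/105, 94480/21, -267752/21, …
ICs: h(0) = 0, h′(0) = -24.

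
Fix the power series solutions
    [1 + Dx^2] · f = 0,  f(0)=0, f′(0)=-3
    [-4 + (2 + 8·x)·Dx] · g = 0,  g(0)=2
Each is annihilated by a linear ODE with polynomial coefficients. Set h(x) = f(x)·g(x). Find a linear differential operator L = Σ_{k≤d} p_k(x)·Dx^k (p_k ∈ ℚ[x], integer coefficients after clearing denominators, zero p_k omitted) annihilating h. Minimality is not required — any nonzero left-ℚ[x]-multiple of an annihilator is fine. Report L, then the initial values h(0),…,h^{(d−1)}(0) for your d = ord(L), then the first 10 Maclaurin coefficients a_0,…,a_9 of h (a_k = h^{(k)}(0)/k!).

f: a_k = 0, -3, 0, 1/2, 0, -1/40, 0, 1/1680, 0, -1/120960, …
g: a_k = 2, 4, -4, 8, -20, 56, -168, 528, -1716, 5720, …
h₀=f·g: eliminate ⇒ L₀, order ≤ 2·1.
L = (13 + 8·x + 16·x^2) + (-4 - 16·x)·Dx + (1 + 8·x + 16·x^2)·Dx^2  (order 2).
h: a_k = 0, -6, -12, 13, -22, 1159/20, -1641/10, 83009/168, -653603/420, 61260163/12096, …
ICs: h(0) = 0, h′(0) = -6.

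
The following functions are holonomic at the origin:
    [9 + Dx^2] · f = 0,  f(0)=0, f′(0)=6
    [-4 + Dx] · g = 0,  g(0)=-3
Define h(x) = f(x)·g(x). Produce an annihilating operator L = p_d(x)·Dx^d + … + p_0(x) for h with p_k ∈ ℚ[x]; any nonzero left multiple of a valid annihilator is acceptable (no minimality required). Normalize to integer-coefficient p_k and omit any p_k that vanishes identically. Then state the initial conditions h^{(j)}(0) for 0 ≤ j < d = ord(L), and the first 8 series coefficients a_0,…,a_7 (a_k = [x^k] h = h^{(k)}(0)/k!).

f: a_k = 0, 6, 0, -9, 0, 81/20, 0, -243/280, …
g: a_k = -3, -12, -24, -32, -32, -128/5, -256/15, -1024/105, …
h₀=f·g: eliminate ⇒ L₀, order ≤ 2·1.
L = 25 - 8·Dx + Dx^2  (order 2).
h: a_k = 0, -18, -72, -117, -84, 237/20, 429/5, 25481/280, …
ICs: h(0) = 0, h′(0) = -18.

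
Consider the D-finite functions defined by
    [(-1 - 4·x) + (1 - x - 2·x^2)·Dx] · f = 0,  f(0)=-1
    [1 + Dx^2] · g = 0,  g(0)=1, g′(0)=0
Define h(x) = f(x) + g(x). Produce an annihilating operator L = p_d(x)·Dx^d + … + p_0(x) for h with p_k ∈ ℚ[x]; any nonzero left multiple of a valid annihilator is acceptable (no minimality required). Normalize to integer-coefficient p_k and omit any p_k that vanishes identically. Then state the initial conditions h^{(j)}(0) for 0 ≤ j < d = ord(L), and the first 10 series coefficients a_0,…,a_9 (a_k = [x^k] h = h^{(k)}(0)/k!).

L = (31 + 146·x + 133·x^2 + 184·x^3 + 20·x^4 + 16·x^5) + (-7 - 3·x + 3·x^2 + 37·x^3 + 42·x^4 + 12·x^5 + 8·x^6)·Dx + (31 + 146·x + 133·x^2 + 184·x^3 + 20·x^4 + 16·x^5)·Dx^2 + (-7 - 3·x + 3·x^2 + 37·x^3 + 42·x^4 + 12·x^5 + 8·x^6)·Dx^3  (order 3).
h: a_k = 0, -1, -7/2, -5, -263/24, -21, -30961/720, -85, -6894719/40320, -341, …
ICs: h(0) = 0, h′(0) = -1, h′′(0) = -7.

f: a_k = -1, -1, -3, -5, -11, -21, -43, -85, -171, -341, …
g: a_k = 1, 0, -1/2, 0, 1/24, 0, -1/720, 0, 1/40320, 0, …
Weyl lclm of L_f,L_g ⇒ L₀ (ord ≤ 3).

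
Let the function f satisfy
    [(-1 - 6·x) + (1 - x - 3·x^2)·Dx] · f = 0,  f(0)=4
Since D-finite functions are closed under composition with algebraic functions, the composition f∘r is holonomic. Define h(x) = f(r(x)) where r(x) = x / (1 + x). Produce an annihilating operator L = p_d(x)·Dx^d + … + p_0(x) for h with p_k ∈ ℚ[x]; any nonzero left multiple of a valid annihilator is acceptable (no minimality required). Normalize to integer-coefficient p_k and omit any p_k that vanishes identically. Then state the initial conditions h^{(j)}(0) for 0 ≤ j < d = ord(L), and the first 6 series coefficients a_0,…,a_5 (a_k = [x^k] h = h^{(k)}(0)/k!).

L = (1 + 7·x) + (-1 - 2·x + 2·x^2 + 3·x^3)·Dx  (order 1).
h: a_k = 4, 4, 12, 0, 36, -36, …
ICs: h(0) = 4.

f: a_k = 4, 4, 16, 28, 76, 160, …
Change of var in L_f (x↦r) gives L₀.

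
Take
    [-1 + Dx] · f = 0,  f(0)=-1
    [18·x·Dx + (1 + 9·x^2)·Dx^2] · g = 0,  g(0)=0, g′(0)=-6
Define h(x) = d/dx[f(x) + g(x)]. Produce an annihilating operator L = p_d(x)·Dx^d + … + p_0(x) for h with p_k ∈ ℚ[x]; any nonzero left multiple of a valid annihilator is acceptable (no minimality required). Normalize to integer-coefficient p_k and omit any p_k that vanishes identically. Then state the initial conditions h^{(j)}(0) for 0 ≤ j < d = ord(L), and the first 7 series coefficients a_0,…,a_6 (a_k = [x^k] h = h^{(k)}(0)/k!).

L = (18 - 18·x - 486·x^2 - 162·x^3) + (-19 + 468·x^2 - 81·x^4)·Dx + (1 + 18·x + 18·x^2 + 162·x^3 + 81·x^4)·Dx^2  (order 2).
h: a_k = -7, -1, 107/2, -1/6, -11665/24, -1/120, 3149279/720, …
ICs: h(0) = -7, h′(0) = -1.

f: a_k = -1, -1, -1/2, -1/6, -1/24, -1/120, -1/720, …
g: a_k = 0, -6, 0, 18, 0, -486/5, 0, …
Weyl lclm of L_f,L_g ⇒ L₀ (ord ≤ 3).
Differentiate: ansatz ord ≤ ord L₀ ⇒ L.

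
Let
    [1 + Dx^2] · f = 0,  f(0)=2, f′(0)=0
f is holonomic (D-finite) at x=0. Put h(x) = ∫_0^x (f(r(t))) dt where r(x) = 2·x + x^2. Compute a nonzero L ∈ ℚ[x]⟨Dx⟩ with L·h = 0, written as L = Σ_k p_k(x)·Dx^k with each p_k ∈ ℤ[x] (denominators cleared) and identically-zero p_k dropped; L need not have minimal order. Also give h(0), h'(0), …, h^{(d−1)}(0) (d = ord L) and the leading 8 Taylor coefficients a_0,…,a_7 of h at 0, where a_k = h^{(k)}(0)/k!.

f: a_k = 2, 0, -1, 0, 1/12, 0, -1/360, 0, …
Change of var in L_f (x↦r) gives L₀.
h=∫h₀ ⇒ L = L₀·Dx.
L = (4 + 12·x + 12·x^2 + 4·x^3)·Dx - Dx^2 + (1 + x)·Dx^3  (order 3).
h: a_k = 0, 2, 0, -4/3, -1, 1/15, 4/9, 82/315, …
ICs: h(0) = 0, h′(0) = 2, h′′(0) = 0.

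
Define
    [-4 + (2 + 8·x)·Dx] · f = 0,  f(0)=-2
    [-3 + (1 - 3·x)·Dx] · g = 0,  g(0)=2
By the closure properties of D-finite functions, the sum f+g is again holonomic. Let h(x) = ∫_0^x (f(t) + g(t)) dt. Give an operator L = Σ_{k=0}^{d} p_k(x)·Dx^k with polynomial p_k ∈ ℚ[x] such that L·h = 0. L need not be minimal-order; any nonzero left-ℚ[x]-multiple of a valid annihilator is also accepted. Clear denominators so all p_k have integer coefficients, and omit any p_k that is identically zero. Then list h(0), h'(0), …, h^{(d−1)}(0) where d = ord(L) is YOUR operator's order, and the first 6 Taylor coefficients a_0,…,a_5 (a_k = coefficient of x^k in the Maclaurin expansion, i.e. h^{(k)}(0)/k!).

f: a_k = -2, -4, 4, -8, 20, -56, …
g: a_k = 2, 6, 18, 54, 162, 486, …
Sum ⇒ L₀ = lclm(L_f,L_g) in ℚ(x)⟨Dx⟩.
∫: right-multiply L₀ by Dx.
L = (48 + 108·x)·Dx + (-22 - 120·x - 324·x^2)·Dx^2 + (1 + 19·x + 6·x^2 - 216·x^3)·Dx^3  (order 3).
h: a_k = 0, 0, 1, 22/3, 23/2, 182/5, …
ICs: h(0) = 0, h′(0) = 0, h′′(0) = 2.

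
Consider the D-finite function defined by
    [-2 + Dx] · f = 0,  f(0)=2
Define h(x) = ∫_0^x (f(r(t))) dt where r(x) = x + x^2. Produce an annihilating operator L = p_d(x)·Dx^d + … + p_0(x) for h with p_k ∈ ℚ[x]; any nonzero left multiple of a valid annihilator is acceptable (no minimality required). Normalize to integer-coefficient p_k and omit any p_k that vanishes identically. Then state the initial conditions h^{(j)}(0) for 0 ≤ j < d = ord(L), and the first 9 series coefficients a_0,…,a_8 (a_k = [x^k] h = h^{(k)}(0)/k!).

f: a_k = 2, 4, 4, 8/3, 4/3, 8/15, 8/45, 16/315, 4/315, …
Change of var in L_f (x↦r) gives L₀.
∫: right-multiply L₀ by Dx.
L = (-2 - 4·x)·Dx + Dx^2  (order 2).
h: a_k = 0, 2, 2, 8/3, 8/3, 8/3, 104/45, 608/315, 464/315, …
ICs: h(0) = 0, h′(0) = 2.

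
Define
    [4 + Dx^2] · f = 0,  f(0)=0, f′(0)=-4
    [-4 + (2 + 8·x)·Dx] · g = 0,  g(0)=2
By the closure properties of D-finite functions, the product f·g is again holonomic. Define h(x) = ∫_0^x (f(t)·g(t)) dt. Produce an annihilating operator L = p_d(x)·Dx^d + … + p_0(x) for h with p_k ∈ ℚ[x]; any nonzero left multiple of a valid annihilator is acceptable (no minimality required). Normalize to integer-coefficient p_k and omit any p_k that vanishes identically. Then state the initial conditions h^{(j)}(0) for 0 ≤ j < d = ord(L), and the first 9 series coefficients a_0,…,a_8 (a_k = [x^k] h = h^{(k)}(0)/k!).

f: a_k = 0, -4, 0, 8/3, 0, -8/15, 0, 16/315, 0, …
g: a_k = 2, 4, -4, 8, -20, 56, -168, 528, -1716, …
f·g: L₀ = L_f ⊗_s L_g, ord ≤ 2·1.
h=∫₀ˣh₀: take L = L₀·Dx.
L = (16 + 32·x + 64·x^2)·Dx + (-4 - 16·x)·Dx^2 + (1 + 8·x + 16·x^2)·Dx^3  (order 3).
h: a_k = 0, 0, -4, -16/3, 16/3, -64/15, 512/45, -1024/35, 24448/315, …
ICs: h(0) = 0, h′(0) = 0, h′′(0) = -8.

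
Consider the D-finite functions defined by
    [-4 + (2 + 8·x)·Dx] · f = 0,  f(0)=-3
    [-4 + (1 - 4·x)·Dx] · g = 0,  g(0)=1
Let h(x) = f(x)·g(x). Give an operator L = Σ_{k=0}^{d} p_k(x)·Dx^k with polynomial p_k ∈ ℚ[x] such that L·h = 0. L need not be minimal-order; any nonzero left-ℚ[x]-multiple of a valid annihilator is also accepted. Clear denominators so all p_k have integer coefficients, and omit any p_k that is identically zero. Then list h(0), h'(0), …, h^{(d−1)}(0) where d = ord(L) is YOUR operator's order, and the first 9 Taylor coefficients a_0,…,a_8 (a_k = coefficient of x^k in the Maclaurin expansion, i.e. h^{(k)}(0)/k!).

L = (6 + 8·x) + (-1 + 16·x^2)·Dx  (order 1).
h: a_k = -3, -18, -66, -276, -1074, -4380, -17268, -69864, -276882, …
ICs: h(0) = -3.

f: a_k = -3, -6, 6, -12, 30, -84, 252, -792, 2574, …
g: a_k = 1, 4, 16, 64, 256, 1024, 4096, 16384, 65536, …
Product ⇒ symmetric product L₀, ord ≤ 1.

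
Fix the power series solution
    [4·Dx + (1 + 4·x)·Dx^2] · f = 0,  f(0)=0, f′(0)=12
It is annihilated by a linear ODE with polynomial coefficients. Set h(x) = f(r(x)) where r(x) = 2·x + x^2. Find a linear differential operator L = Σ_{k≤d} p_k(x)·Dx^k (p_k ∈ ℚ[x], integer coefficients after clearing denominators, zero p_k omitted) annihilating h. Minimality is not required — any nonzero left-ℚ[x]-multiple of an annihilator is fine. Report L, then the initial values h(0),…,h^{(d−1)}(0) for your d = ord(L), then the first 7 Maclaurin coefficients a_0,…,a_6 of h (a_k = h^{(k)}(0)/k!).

L = (7 + 8·x + 4·x^2)·Dx + (1 + 9·x + 12·x^2 + 4·x^3)·Dx^2  (order 2).
h: a_k = 0, 24, -84, 416, -2328, 69504/5, -86464, …
ICs: h(0) = 0, h′(0) = 24.

f: a_k = 0, 12, -24, 64, -192, 3072/5, -2048, …
Substitute x→r, Dx→(1/r')Dx; clear ⇒ L₀.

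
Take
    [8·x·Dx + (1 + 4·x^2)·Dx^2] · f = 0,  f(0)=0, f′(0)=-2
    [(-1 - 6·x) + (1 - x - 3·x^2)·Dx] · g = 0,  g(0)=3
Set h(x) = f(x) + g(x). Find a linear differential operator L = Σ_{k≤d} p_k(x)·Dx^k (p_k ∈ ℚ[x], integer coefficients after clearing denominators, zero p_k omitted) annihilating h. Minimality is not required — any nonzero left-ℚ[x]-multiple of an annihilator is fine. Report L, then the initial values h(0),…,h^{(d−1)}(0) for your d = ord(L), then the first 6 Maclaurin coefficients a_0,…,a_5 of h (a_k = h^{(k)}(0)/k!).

L = (32 - 128·x - 1488·x^2 - 2880·x^3 - 8424·x^4 - 2592·x^6)·Dx + (-25 - 160·x - 214·x^2 - 1188·x^3 - 2628·x^4 - 6264·x^5 - 432·x^6 - 2592·x^7)·Dx^2 + (4 + 9·x + 54·x^2 - 66·x^3 - x^4 - 444·x^5 - 720·x^6 - 144·x^7 - 432·x^8)·Dx^3  (order 3).
h: a_k = 3, 1, 12, 71/3, 57, 568/5, …
ICs: h(0) = 3, h′(0) = 1, h′′(0) = 24.

f: a_k = 0, -2, 0, 8/3, 0, -32/5, …
g: a_k = 3, 3, 12, 21, 57, 120, …
f+g: L₀ = lclm(L_f,L_g), ord ≤ 2+1.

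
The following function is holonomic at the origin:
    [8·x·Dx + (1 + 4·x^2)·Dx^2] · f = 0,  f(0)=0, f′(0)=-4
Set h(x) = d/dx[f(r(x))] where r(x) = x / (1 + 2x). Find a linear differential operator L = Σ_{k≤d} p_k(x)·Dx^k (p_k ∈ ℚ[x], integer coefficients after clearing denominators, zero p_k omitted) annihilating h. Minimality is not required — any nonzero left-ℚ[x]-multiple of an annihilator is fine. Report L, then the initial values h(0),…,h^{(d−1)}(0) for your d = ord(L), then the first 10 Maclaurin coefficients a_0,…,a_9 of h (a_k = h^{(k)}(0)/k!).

f: a_k = 0, -4, 0, 16/3, 0, -64/5, 0, 256/7, 0, -1024/9, …
h₀=f(r): pull back L_f along r ⇒ L₀.
Differentiate: ansatz ord ≤ ord L₀ ⇒ L.
L = (4 + 16·x) + (1 + 4·x + 8·x^2)·Dx  (order 1).
h: a_k = -4, 16, -32, 0, 256, -1024, 2048, 0, -16384, 65536, …
ICs: h(0) = -4.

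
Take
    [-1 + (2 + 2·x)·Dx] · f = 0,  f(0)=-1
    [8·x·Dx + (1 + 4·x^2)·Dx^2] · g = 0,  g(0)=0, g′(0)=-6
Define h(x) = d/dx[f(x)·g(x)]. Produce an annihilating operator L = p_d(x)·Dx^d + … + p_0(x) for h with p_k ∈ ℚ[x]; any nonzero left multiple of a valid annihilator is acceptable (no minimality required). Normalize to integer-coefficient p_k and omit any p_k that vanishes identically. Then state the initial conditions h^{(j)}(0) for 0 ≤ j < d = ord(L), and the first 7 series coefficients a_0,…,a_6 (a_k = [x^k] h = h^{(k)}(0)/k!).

L = (29 + 160·x - 280·x^2 - 384·x^3 - 48·x^4) + (76 + 300·x - 288·x^2 - 1664·x^3 - 1344·x^4 - 192·x^5)·Dx + (12 - 40·x - 84·x^2 - 256·x^3 - 544·x^4 - 384·x^5 - 64·x^6)·Dx^2  (order 2).
h: a_k = 6, 6, -105/4, -29/2, 6389/64, 17787/320, -1022653/2560, …
ICs: h(0) = 6, h′(0) = 6.

f: a_k = -1, -1/2, 1/8, -1/16, 5/128, -7/256, 21/1024, …
g: a_k = 0, -6, 0, 8, 0, -96/5, 0, …
h₀=f·g: eliminate ⇒ L₀, order ≤ 1·2.
h=h₀': d/dx-closure on L₀ ⇒ L.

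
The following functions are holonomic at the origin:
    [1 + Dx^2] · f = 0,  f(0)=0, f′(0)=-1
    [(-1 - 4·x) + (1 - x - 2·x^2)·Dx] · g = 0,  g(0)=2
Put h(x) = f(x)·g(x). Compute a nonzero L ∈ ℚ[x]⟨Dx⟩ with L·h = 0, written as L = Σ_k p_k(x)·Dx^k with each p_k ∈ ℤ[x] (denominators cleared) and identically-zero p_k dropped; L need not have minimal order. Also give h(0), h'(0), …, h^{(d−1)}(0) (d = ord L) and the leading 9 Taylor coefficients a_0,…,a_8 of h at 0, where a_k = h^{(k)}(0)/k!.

L = (3 + x + 2·x^2) + (2 + 8·x)·Dx + (-1 + x + 2·x^2)·Dx^2  (order 2).
h: a_k = 0, -2, -2, -17/3, -29/3, -1261/60, -807/20, -41521/504, -410969/2520, …
ICs: h(0) = 0, h′(0) = -2.

f: a_k = 0, -1, 0, 1/6, 0, -1/120, 0, 1/5040, 0, …
g: a_k = 2, 2, 6, 10, 22, 42, 86, 170, 342, …
f·g: L₀ = L_f ⊗_s L_g, ord ≤ 2·1.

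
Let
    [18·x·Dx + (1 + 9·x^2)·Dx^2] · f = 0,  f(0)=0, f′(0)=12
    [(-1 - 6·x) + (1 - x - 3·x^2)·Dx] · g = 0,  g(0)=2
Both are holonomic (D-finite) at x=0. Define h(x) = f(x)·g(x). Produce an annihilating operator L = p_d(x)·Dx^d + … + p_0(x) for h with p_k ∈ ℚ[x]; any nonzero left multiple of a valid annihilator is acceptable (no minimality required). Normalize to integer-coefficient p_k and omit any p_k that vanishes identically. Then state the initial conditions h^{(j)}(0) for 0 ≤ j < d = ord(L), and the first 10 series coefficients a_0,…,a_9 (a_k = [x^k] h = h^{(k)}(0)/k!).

f: a_k = 0, 12, 0, -36, 0, 972/5, 0, -8748/7, 0, 8748, …
g: a_k = 2, 2, 8, 14, 38, 80, 194, 434, 1016, 2318, …
Product ⇒ symmetric product L₀, ord ≤ 2.
L = (6 + 18·x + 162·x^2) + (2 - 6·x + 36·x^2 + 162·x^3)·Dx + (-1 + x - 6·x^2 + 9·x^3 + 27·x^4)·Dx^2  (order 2).
h: a_k = 0, 24, 24, 24, 96, 2784/5, 4224/5, 552/35, 89256/35, 703272/35, …
ICs: h(0) = 0, h′(0) = 24.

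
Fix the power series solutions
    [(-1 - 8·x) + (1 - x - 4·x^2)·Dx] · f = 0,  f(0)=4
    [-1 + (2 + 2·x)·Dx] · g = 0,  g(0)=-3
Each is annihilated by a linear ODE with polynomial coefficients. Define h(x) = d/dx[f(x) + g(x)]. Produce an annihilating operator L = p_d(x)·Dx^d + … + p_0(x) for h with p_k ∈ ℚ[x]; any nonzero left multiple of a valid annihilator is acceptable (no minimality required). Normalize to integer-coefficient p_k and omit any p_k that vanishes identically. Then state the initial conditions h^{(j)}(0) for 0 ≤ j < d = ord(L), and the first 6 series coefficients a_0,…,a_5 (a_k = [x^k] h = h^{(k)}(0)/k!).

L = (-138 - 1110·x - 2208·x^2 - 3648·x^3 - 1920·x^4) + (-213 - 2334·x - 6429·x^2 - 12816·x^3 - 14352·x^4 - 5760·x^5)·Dx + (42 + 150·x + 246·x^2 - 598·x^3 - 2880·x^4 - 3424·x^5 - 1280·x^6)·Dx^2  (order 2).
h: a_k = 5/2, 163/4, 1719/16, 14863/32, 332695/256, 2224317/512, …
ICs: h(0) = 5/2, h′(0) = 163/4.

f: a_k = 4, 4, 20, 36, 116, 260, …
g: a_k = -3, -3/2, 3/8, -3/16, 15/128, -21/256, …
h₀=f+g: left-lcm gives L₀, ord ≤ 2.
h₀' ⇒ L via d/dx closure of L₀.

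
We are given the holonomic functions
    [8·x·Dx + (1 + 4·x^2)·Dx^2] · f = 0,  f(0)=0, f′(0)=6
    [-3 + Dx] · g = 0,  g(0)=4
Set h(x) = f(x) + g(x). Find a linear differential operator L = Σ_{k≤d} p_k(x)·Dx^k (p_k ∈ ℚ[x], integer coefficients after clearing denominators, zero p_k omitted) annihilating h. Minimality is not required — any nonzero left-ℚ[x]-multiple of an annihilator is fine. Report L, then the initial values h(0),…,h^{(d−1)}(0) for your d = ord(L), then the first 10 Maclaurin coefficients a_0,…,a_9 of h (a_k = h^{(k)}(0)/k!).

L = (24 - 72·x - 288·x^2 - 288·x^3)·Dx + (-17 + 24·x^2 - 144·x^4)·Dx^2 + (3 + 8·x + 24·x^2 + 32·x^3 + 48·x^4)·Dx^3  (order 3).
h: a_k = 4, 18, 18, 10, 27/2, 273/10, 81/20, -7437/140, 729/1120, 574169/3360, …
ICs: h(0) = 4, h′(0) = 18, h′′(0) = 36.

f: a_k = 0, 6, 0, -8, 0, 96/5, 0, -384/7, 0, 512/3, …
g: a_k = 4, 12, 18, 18, 27/2, 81/10, 81/20, 243/140, 729/1120, 243/1120, …
h₀=f+g: left-lcm gives L₀, ord ≤ 3.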